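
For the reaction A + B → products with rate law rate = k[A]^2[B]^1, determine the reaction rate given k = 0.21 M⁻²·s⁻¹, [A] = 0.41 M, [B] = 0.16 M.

0.005648 M/s

Step 1: The rate law is rate = k[A]^2[B]^1
Step 2: Substitute: rate = 0.21 × (0.41)^2 × (0.16)^1
Step 3: rate = 0.21 × 0.1681 × 0.16 = 0.00564816 M/s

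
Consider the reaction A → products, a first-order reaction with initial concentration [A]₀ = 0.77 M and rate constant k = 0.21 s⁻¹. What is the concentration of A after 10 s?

0.09429 M

Step 1: For a first-order reaction: [A] = [A]₀ × e^(-kt)
Step 2: [A] = 0.77 × e^(-0.21 × 10)
Step 3: [A] = 0.77 × e^(-2.1)
Step 4: [A] = 0.77 × 0.122456 = 0.09429 M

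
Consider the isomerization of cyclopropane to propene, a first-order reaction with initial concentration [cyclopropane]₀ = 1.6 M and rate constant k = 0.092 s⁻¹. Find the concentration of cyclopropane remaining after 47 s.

0.02119 M

Step 1: For a first-order reaction: [cyclopropane] = [cyclopropane]₀ × e^(-kt)
Step 2: [cyclopropane] = 1.6 × e^(-0.092 × 47)
Step 3: [cyclopropane] = 1.6 × e^(-4.324)
Step 4: [cyclopropane] = 1.6 × 0.0132468 = 0.02119 M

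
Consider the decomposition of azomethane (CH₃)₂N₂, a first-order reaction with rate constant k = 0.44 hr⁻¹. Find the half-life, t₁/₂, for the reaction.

1.575 hr

Step 1: For a first-order reaction, t₁/₂ = ln(2)/k
Step 2: t₁/₂ = ln(2)/0.44
Step 3: t₁/₂ = 0.6931/0.44 = 1.575 hr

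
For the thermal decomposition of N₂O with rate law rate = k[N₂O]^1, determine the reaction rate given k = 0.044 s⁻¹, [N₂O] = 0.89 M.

0.03916 M/s

Step 1: Identify the rate law: rate = k[N₂O]^1
Step 2: Substitute values: rate = 0.044 × (0.89)^1
Step 3: Calculate: rate = 0.044 × 0.89 = 0.03916 M/s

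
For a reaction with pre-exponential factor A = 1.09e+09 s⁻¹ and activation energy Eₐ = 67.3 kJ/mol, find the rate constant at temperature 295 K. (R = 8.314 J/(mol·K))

1.32e-03 s⁻¹

Step 1: Use the Arrhenius equation: k = A × exp(-Eₐ/RT)
Step 2: Convert Eₐ to J/mol: 67.3 kJ/mol = 67300 J/mol
Step 3: Calculate the exponent: -Eₐ/(RT) = -67300/(8.314 × 295) = -27.43993
Step 4: k = 1.09e+09 × exp(-27.43993)
Step 5: k = 1.09e+09 × 1.21057e-12 = 1.3195e-03 s⁻¹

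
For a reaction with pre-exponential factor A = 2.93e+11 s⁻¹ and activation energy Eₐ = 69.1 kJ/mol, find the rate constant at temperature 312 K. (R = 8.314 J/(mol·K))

7.90e-01 s⁻¹

Step 1: Use the Arrhenius equation: k = A × exp(-Eₐ/RT)
Step 2: Convert Eₐ to J/mol: 69.1 kJ/mol = 69100 J/mol
Step 3: Calculate the exponent: -Eₐ/(RT) = -69100/(8.314 × 312) = -26.63872
Step 4: k = 2.93e+11 × exp(-26.63872)
Step 5: k = 2.93e+11 × 2.69743e-12 = 7.9035e-01 s⁻¹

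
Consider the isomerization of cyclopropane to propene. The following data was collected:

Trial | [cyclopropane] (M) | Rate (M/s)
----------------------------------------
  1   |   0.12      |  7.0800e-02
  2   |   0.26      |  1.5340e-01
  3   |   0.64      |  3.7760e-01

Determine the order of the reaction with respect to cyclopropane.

first order (1)

Step 1: Compare trials to find order n where rate₂/rate₁ = ([cyclopropane]₂/[cyclopropane]₁)^n
Step 2: rate₂/rate₁ = 1.5340e-01/7.0800e-02 = 2.167
Step 3: [cyclopropane]₂/[cyclopropane]₁ = 0.26/0.12 = 2.167
Step 4: n = ln(2.167)/ln(2.167) = 1.00 ≈ 1
Step 5: The reaction is first order in cyclopropane.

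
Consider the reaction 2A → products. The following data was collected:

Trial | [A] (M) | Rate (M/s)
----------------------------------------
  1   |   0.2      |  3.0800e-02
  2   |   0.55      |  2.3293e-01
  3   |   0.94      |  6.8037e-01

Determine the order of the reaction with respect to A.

second order (2)

Step 1: Compare trials to find order n where rate₂/rate₁ = ([A]₂/[A]₁)^n
Step 2: rate₂/rate₁ = 2.3293e-01/3.0800e-02 = 7.562
Step 3: [A]₂/[A]₁ = 0.55/0.2 = 2.75
Step 4: n = ln(7.562)/ln(2.75) = 2.00 ≈ 2
Step 5: The reaction is second order in A.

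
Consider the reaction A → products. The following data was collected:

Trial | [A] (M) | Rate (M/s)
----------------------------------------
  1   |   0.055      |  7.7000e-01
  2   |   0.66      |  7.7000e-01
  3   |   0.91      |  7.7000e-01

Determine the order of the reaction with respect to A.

zeroth order (0)

Step 1: Compare trials - when concentration changes, rate stays constant.
Step 2: rate₂/rate₁ = 7.7000e-01/7.7000e-01 = 1
Step 3: [A]₂/[A]₁ = 0.66/0.055 = 12
Step 4: Since rate ratio ≈ (conc ratio)^0, the reaction is zeroth order.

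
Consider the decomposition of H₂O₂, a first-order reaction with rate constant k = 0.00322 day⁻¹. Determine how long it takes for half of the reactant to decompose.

215.3 day

Step 1: For a first-order reaction, t₁/₂ = ln(2)/k
Step 2: t₁/₂ = ln(2)/0.00322
Step 3: t₁/₂ = 0.6931/0.00322 = 215.3 day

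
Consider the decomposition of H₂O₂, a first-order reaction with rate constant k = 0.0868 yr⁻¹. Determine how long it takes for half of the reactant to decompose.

7.986 yr

Step 1: For a first-order reaction, t₁/₂ = ln(2)/k
Step 2: t₁/₂ = ln(2)/0.0868
Step 3: t₁/₂ = 0.6931/0.0868 = 7.986 yr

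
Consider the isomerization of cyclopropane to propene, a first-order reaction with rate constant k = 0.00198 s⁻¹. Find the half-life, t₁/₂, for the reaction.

350.1 s

Step 1: For a first-order reaction, t₁/₂ = ln(2)/k
Step 2: t₁/₂ = ln(2)/0.00198
Step 3: t₁/₂ = 0.6931/0.00198 = 350.1 s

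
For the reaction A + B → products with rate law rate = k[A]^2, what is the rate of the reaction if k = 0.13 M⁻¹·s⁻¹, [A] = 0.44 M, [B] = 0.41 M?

0.02517 M/s

Step 1: The rate law is rate = k[A]^2
Step 2: Note that the rate does not depend on [B] (zero order in B).
Step 3: rate = 0.13 × (0.44)^2 = 0.025168 M/s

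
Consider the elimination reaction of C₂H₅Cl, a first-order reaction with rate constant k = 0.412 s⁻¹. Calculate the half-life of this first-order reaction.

1.682 s

Step 1: For a first-order reaction, t₁/₂ = ln(2)/k
Step 2: t₁/₂ = ln(2)/0.412
Step 3: t₁/₂ = 0.6931/0.412 = 1.682 s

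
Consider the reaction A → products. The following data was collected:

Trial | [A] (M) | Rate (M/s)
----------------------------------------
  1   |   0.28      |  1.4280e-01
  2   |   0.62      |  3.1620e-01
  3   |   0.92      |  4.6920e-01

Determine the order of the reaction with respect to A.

first order (1)

Step 1: Compare trials to find order n where rate₂/rate₁ = ([A]₂/[A]₁)^n
Step 2: rate₂/rate₁ = 3.1620e-01/1.4280e-01 = 2.214
Step 3: [A]₂/[A]₁ = 0.62/0.28 = 2.214
Step 4: n = ln(2.214)/ln(2.214) = 1.00 ≈ 1
Step 5: The reaction is first order in A.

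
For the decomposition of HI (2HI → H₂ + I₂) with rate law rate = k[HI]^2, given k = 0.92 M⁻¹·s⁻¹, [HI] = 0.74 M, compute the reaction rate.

0.5038 M/s

Step 1: Identify the rate law: rate = k[HI]^2
Step 2: Substitute values: rate = 0.92 × (0.74)^2
Step 3: Calculate: rate = 0.92 × 0.5476 = 0.503792 M/s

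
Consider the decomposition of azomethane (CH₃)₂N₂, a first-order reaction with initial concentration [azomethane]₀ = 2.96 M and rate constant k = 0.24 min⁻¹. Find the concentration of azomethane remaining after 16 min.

0.06362 M

Step 1: For a first-order reaction: [azomethane] = [azomethane]₀ × e^(-kt)
Step 2: [azomethane] = 2.96 × e^(-0.24 × 16)
Step 3: [azomethane] = 2.96 × e^(-3.84)
Step 4: [azomethane] = 2.96 × 0.0214936 = 0.06362 M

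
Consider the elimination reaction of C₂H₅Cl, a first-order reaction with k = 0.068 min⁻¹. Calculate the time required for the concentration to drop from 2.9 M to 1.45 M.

10.19 min

Step 1: For first-order: t = ln([C₂H₅Cl]₀/[C₂H₅Cl])/k
Step 2: t = ln(2.9/1.45)/0.068
Step 3: t = ln(2)/0.068
Step 4: t = 0.6931/0.068 = 10.19 min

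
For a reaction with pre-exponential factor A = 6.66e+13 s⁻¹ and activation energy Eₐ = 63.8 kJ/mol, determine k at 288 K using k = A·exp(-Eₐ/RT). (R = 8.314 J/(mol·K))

1.78e+02 s⁻¹

Step 1: Use the Arrhenius equation: k = A × exp(-Eₐ/RT)
Step 2: Convert Eₐ to J/mol: 63.8 kJ/mol = 63800 J/mol
Step 3: Calculate the exponent: -Eₐ/(RT) = -63800/(8.314 × 288) = -26.64515
Step 4: k = 6.66e+13 × exp(-26.64515)
Step 5: k = 6.66e+13 × 2.68015e-12 = 1.7850e+02 s⁻¹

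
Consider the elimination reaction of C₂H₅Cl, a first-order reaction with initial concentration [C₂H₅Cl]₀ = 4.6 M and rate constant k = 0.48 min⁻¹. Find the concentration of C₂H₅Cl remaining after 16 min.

0.002125 M

Step 1: For a first-order reaction: [C₂H₅Cl] = [C₂H₅Cl]₀ × e^(-kt)
Step 2: [C₂H₅Cl] = 4.6 × e^(-0.48 × 16)
Step 3: [C₂H₅Cl] = 4.6 × e^(-7.68)
Step 4: [C₂H₅Cl] = 4.6 × 0.000461975 = 0.002125 M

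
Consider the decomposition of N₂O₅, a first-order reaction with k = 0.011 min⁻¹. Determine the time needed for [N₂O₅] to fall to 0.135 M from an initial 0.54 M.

126 min

Step 1: For first-order: t = ln([N₂O₅]₀/[N₂O₅])/k
Step 2: t = ln(0.54/0.135)/0.011
Step 3: t = ln(4)/0.011
Step 4: t = 1.386/0.011 = 126 min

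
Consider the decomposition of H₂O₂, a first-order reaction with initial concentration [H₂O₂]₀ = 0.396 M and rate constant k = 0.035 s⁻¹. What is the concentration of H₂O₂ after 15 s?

0.2343 M

Step 1: For a first-order reaction: [H₂O₂] = [H₂O₂]₀ × e^(-kt)
Step 2: [H₂O₂] = 0.396 × e^(-0.035 × 15)
Step 3: [H₂O₂] = 0.396 × e^(-0.525)
Step 4: [H₂O₂] = 0.396 × 0.591555 = 0.2343 M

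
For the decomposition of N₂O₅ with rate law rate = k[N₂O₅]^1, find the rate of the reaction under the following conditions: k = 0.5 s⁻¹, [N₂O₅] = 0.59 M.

0.295 M/s

Step 1: Identify the rate law: rate = k[N₂O₅]^1
Step 2: Substitute values: rate = 0.5 × (0.59)^1
Step 3: Calculate: rate = 0.5 × 0.59 = 0.295 M/s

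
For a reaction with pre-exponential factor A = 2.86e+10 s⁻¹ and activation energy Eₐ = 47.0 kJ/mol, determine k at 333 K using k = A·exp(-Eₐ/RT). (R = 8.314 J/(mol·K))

1.21e+03 s⁻¹

Step 1: Use the Arrhenius equation: k = A × exp(-Eₐ/RT)
Step 2: Convert Eₐ to J/mol: 47.0 kJ/mol = 47000 J/mol
Step 3: Calculate the exponent: -Eₐ/(RT) = -47000/(8.314 × 333) = -16.97632
Step 4: k = 2.86e+10 × exp(-16.97632)
Step 5: k = 2.86e+10 × 4.23914e-08 = 1.2124e+03 s⁻¹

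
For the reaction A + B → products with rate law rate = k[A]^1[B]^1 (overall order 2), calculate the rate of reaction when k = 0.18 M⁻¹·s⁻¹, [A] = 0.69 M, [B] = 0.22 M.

0.02732 M/s

Step 1: The rate law is rate = k[A]^1[B]^1, overall order = 1+1 = 2
Step 2: Substitute values: rate = 0.18 × (0.69)^1 × (0.22)^1
Step 3: rate = 0.18 × 0.69 × 0.22 = 0.027324 M/s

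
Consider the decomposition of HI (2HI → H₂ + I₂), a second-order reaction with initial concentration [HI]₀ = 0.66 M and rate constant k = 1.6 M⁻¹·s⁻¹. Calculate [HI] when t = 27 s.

0.02236 M

Step 1: For a second-order reaction: 1/[HI] = 1/[HI]₀ + kt
Step 2: 1/[HI] = 1/0.66 + 1.6 × 27
Step 3: 1/[HI] = 1.515 + 43.2 = 44.72
Step 4: [HI] = 1/44.72 = 0.02236 M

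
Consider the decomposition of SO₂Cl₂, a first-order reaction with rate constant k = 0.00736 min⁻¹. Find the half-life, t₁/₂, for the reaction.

94.18 min

Step 1: For a first-order reaction, t₁/₂ = ln(2)/k
Step 2: t₁/₂ = ln(2)/0.00736
Step 3: t₁/₂ = 0.6931/0.00736 = 94.18 min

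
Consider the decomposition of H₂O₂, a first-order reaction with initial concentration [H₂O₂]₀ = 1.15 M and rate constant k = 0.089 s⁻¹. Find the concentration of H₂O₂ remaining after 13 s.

0.3616 M

Step 1: For a first-order reaction: [H₂O₂] = [H₂O₂]₀ × e^(-kt)
Step 2: [H₂O₂] = 1.15 × e^(-0.089 × 13)
Step 3: [H₂O₂] = 1.15 × e^(-1.157)
Step 4: [H₂O₂] = 1.15 × 0.314428 = 0.3616 M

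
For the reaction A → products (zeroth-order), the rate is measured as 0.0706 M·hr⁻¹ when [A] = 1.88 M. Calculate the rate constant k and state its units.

0.0706 M·hr⁻¹

Step 1: For a zeroth-order reaction, rate = k (independent of concentration).
Step 2: k = rate = 0.0706 M·hr⁻¹.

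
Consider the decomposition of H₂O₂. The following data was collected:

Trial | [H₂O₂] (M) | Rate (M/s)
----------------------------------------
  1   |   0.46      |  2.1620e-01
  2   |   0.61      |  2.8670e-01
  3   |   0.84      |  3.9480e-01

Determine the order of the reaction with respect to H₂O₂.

first order (1)

Step 1: Compare trials to find order n where rate₂/rate₁ = ([H₂O₂]₂/[H₂O₂]₁)^n
Step 2: rate₂/rate₁ = 2.8670e-01/2.1620e-01 = 1.326
Step 3: [H₂O₂]₂/[H₂O₂]₁ = 0.61/0.46 = 1.326
Step 4: n = ln(1.326)/ln(1.326) = 1.00 ≈ 1
Step 5: The reaction is first order in H₂O₂.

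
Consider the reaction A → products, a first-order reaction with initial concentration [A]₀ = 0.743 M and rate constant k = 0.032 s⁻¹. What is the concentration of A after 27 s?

0.3132 M

Step 1: For a first-order reaction: [A] = [A]₀ × e^(-kt)
Step 2: [A] = 0.743 × e^(-0.032 × 27)
Step 3: [A] = 0.743 × e^(-0.864)
Step 4: [A] = 0.743 × 0.421473 = 0.3132 M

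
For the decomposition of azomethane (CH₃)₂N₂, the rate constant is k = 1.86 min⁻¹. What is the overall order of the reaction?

first order (1)

Step 1: The units of k for an nth-order reaction are (concentration)^(1-n)·(time)⁻¹.
Step 2: Here k has units min⁻¹, so the concentration exponent is 0.
Step 3: 1 - n = 0 ⇒ n = 1. The reaction is first order.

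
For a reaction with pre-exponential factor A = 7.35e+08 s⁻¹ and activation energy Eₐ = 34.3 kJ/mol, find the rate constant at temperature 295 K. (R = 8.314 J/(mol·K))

6.20e+02 s⁻¹

Step 1: Use the Arrhenius equation: k = A × exp(-Eₐ/RT)
Step 2: Convert Eₐ to J/mol: 34.3 kJ/mol = 34300 J/mol
Step 3: Calculate the exponent: -Eₐ/(RT) = -34300/(8.314 × 295) = -13.98499
Step 4: k = 7.35e+08 × exp(-13.98499)
Step 5: k = 7.35e+08 × 8.44104e-07 = 6.2042e+02 s⁻¹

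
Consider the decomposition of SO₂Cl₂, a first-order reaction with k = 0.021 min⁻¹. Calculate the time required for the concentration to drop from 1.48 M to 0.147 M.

110 min

Step 1: For first-order: t = ln([SO₂Cl₂]₀/[SO₂Cl₂])/k
Step 2: t = ln(1.48/0.147)/0.021
Step 3: t = ln(10.07)/0.021
Step 4: t = 2.309/0.021 = 110 min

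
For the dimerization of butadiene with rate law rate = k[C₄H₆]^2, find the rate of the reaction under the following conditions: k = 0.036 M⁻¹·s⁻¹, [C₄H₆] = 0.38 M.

0.005198 M/s

Step 1: Identify the rate law: rate = k[C₄H₆]^2
Step 2: Substitute values: rate = 0.036 × (0.38)^2
Step 3: Calculate: rate = 0.036 × 0.1444 = 0.0051984 M/s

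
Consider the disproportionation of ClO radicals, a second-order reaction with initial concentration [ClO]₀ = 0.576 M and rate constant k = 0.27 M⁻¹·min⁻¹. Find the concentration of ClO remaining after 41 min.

0.07809 M

Step 1: For a second-order reaction: 1/[ClO] = 1/[ClO]₀ + kt
Step 2: 1/[ClO] = 1/0.576 + 0.27 × 41
Step 3: 1/[ClO] = 1.736 + 11.07 = 12.81
Step 4: [ClO] = 1/12.81 = 0.07809 M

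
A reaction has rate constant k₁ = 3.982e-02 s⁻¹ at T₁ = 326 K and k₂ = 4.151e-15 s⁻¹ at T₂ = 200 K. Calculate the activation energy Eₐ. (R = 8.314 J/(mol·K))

128.6 kJ/mol

Step 1: Use the two-temperature Arrhenius form: ln(k₂/k₁) = -Eₐ/R × (1/T₂ - 1/T₁)
Step 2: ln(k₂/k₁) = ln(4.151e-15/3.982e-02) = ln(1.04244e-13) = -29.892
Step 3: 1/T₂ - 1/T₁ = 1/200 - 1/326 = 1.932515e-03 K⁻¹
Step 4: Eₐ = -R × ln(k₂/k₁) / (1/T₂ - 1/T₁) = -8.314 × -29.892 / 1.932515e-03
Step 5: Eₐ = 1.2860e+05 J/mol = 128.6 kJ/mol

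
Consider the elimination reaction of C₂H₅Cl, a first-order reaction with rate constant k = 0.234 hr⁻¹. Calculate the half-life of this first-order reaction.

2.962 hr

Step 1: For a first-order reaction, t₁/₂ = ln(2)/k
Step 2: t₁/₂ = ln(2)/0.234
Step 3: t₁/₂ = 0.6931/0.234 = 2.962 hr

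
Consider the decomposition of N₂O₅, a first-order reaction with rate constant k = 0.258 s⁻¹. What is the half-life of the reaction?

2.687 s

Step 1: For a first-order reaction, t₁/₂ = ln(2)/k
Step 2: t₁/₂ = ln(2)/0.258
Step 3: t₁/₂ = 0.6931/0.258 = 2.687 s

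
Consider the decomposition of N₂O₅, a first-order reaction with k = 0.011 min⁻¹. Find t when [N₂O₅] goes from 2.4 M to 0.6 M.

126 min

Step 1: For first-order: t = ln([N₂O₅]₀/[N₂O₅])/k
Step 2: t = ln(2.4/0.6)/0.011
Step 3: t = ln(4)/0.011
Step 4: t = 1.386/0.011 = 126 min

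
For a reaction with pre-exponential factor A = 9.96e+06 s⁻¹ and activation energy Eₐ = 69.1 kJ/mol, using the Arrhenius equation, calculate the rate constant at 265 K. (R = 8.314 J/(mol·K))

2.38e-07 s⁻¹

Step 1: Use the Arrhenius equation: k = A × exp(-Eₐ/RT)
Step 2: Convert Eₐ to J/mol: 69.1 kJ/mol = 69100 J/mol
Step 3: Calculate the exponent: -Eₐ/(RT) = -69100/(8.314 × 265) = -31.36333
Step 4: k = 9.96e+06 × exp(-31.36333)
Step 5: k = 9.96e+06 × 2.39375e-14 = 2.3842e-07 s⁻¹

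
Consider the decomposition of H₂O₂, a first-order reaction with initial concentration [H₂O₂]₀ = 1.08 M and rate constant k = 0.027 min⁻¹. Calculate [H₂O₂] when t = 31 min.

0.4676 M

Step 1: For a first-order reaction: [H₂O₂] = [H₂O₂]₀ × e^(-kt)
Step 2: [H₂O₂] = 1.08 × e^(-0.027 × 31)
Step 3: [H₂O₂] = 1.08 × e^(-0.837)
Step 4: [H₂O₂] = 1.08 × 0.433008 = 0.4676 M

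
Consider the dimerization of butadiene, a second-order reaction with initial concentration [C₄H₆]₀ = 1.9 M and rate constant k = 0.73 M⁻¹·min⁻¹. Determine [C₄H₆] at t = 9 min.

0.1409 M

Step 1: For a second-order reaction: 1/[C₄H₆] = 1/[C₄H₆]₀ + kt
Step 2: 1/[C₄H₆] = 1/1.9 + 0.73 × 9
Step 3: 1/[C₄H₆] = 0.5263 + 6.57 = 7.096
Step 4: [C₄H₆] = 1/7.096 = 0.1409 M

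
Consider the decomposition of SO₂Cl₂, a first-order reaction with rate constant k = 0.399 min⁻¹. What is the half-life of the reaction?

1.737 min

Step 1: For a first-order reaction, t₁/₂ = ln(2)/k
Step 2: t₁/₂ = ln(2)/0.399
Step 3: t₁/₂ = 0.6931/0.399 = 1.737 min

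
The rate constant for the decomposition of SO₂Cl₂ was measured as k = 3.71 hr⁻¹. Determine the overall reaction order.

first order (1)

Step 1: The units of k for an nth-order reaction are (concentration)^(1-n)·(time)⁻¹.
Step 2: Here k has units hr⁻¹, so the concentration exponent is 0.
Step 3: 1 - n = 0 ⇒ n = 1. The reaction is first order.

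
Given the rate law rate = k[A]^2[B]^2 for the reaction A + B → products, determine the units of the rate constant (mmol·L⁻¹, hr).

(mmol·L⁻¹)⁻³·hr⁻¹

Step 1: Overall order = 2 + 2 = 4.
Step 2: rate has units mmol·L⁻¹·hr⁻¹; [A]^2[B]^2 has units (mmol·L⁻¹)^4.
Step 3: k = rate/([A]^2[B]^2), so units of k = (mmol·L⁻¹)^(1-4)·hr⁻¹ = (mmol·L⁻¹)⁻³·hr⁻¹.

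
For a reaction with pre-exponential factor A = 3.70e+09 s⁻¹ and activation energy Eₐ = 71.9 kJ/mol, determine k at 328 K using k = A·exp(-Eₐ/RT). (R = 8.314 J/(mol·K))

1.31e-02 s⁻¹

Step 1: Use the Arrhenius equation: k = A × exp(-Eₐ/RT)
Step 2: Convert Eₐ to J/mol: 71.9 kJ/mol = 71900 J/mol
Step 3: Calculate the exponent: -Eₐ/(RT) = -71900/(8.314 × 328) = -26.36605
Step 4: k = 3.70e+09 × exp(-26.36605)
Step 5: k = 3.70e+09 × 3.54299e-12 = 1.3109e-02 s⁻¹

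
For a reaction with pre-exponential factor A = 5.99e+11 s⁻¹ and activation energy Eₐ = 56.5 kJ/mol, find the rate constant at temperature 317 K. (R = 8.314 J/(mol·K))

2.93e+02 s⁻¹

Step 1: Use the Arrhenius equation: k = A × exp(-Eₐ/RT)
Step 2: Convert Eₐ to J/mol: 56.5 kJ/mol = 56500 J/mol
Step 3: Calculate the exponent: -Eₐ/(RT) = -56500/(8.314 × 317) = -21.43775
Step 4: k = 5.99e+11 × exp(-21.43775)
Step 5: k = 5.99e+11 × 4.89445e-10 = 2.9318e+02 s⁻¹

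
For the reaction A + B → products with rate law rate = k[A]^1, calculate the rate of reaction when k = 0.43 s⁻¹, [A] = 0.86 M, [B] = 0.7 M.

0.3698 M/s

Step 1: The rate law is rate = k[A]^1
Step 2: Note that the rate does not depend on [B] (zero order in B).
Step 3: rate = 0.43 × (0.86)^1 = 0.3698 M/s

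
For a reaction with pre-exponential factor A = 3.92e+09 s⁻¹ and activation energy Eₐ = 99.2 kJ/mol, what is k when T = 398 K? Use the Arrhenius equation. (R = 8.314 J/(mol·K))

3.75e-04 s⁻¹

Step 1: Use the Arrhenius equation: k = A × exp(-Eₐ/RT)
Step 2: Convert Eₐ to J/mol: 99.2 kJ/mol = 99200 J/mol
Step 3: Calculate the exponent: -Eₐ/(RT) = -99200/(8.314 × 398) = -29.97910
Step 4: k = 3.92e+09 × exp(-29.97910)
Step 5: k = 3.92e+09 × 9.55526e-14 = 3.7457e-04 s⁻¹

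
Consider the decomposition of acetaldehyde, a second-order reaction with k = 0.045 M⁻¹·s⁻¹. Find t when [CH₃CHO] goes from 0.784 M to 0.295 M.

46.98 s

Step 1: For second-order: t = (1/[CH₃CHO] - 1/[CH₃CHO]₀)/k
Step 2: t = (1/0.295 - 1/0.784)/0.045
Step 3: t = (3.39 - 1.276)/0.045
Step 4: t = 2.114/0.045 = 46.98 s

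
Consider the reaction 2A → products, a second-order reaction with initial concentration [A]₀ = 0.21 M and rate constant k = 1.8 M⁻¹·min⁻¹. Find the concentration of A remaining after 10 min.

0.04393 M

Step 1: For a second-order reaction: 1/[A] = 1/[A]₀ + kt
Step 2: 1/[A] = 1/0.21 + 1.8 × 10
Step 3: 1/[A] = 4.762 + 18 = 22.76
Step 4: [A] = 1/22.76 = 0.04393 M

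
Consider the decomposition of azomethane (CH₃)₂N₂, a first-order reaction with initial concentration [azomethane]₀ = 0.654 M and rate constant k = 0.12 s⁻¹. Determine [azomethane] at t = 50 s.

0.001621 M

Step 1: For a first-order reaction: [azomethane] = [azomethane]₀ × e^(-kt)
Step 2: [azomethane] = 0.654 × e^(-0.12 × 50)
Step 3: [azomethane] = 0.654 × e^(-6)
Step 4: [azomethane] = 0.654 × 0.00247875 = 0.001621 M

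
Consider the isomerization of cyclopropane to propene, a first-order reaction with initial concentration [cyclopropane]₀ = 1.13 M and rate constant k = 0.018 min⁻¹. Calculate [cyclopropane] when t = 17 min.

0.8321 M

Step 1: For a first-order reaction: [cyclopropane] = [cyclopropane]₀ × e^(-kt)
Step 2: [cyclopropane] = 1.13 × e^(-0.018 × 17)
Step 3: [cyclopropane] = 1.13 × e^(-0.306)
Step 4: [cyclopropane] = 1.13 × 0.736387 = 0.8321 M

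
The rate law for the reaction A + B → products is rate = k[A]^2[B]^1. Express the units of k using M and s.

M⁻²·s⁻¹

Step 1: Overall order = 2 + 1 = 3.
Step 2: rate has units M·s⁻¹; [A]^2[B]^1 has units M^3.
Step 3: k = rate/([A]^2[B]^1), so units of k = M^(1-3)·s⁻¹ = M⁻²·s⁻¹.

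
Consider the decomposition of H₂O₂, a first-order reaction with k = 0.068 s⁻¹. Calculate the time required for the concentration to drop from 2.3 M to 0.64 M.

18.81 s

Step 1: For first-order: t = ln([H₂O₂]₀/[H₂O₂])/k
Step 2: t = ln(2.3/0.64)/0.068
Step 3: t = ln(3.594)/0.068
Step 4: t = 1.279/0.068 = 18.81 s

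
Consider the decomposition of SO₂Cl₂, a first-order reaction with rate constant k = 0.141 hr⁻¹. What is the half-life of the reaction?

4.916 hr

Step 1: For a first-order reaction, t₁/₂ = ln(2)/k
Step 2: t₁/₂ = ln(2)/0.141
Step 3: t₁/₂ = 0.6931/0.141 = 4.916 hr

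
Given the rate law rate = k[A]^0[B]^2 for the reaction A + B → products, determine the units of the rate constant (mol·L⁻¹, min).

(mol·L⁻¹)⁻¹·min⁻¹

Step 1: Overall order = 0 + 2 = 2.
Step 2: rate has units mol·L⁻¹·min⁻¹; [A]^0[B]^2 has units (mol·L⁻¹)^2.
Step 3: k = rate/([A]^0[B]^2), so units of k = (mol·L⁻¹)^(1-2)·min⁻¹ = (mol·L⁻¹)⁻¹·min⁻¹.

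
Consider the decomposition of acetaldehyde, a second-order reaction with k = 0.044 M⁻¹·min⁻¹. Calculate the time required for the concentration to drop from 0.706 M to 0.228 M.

67.49 min

Step 1: For second-order: t = (1/[CH₃CHO] - 1/[CH₃CHO]₀)/k
Step 2: t = (1/0.228 - 1/0.706)/0.044
Step 3: t = (4.386 - 1.416)/0.044
Step 4: t = 2.97/0.044 = 67.49 min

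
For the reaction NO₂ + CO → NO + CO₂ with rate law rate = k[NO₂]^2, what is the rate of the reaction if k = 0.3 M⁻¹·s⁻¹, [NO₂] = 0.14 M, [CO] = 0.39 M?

0.00588 M/s

Step 1: The rate law is rate = k[NO₂]^2
Step 2: Note that the rate does not depend on [CO] (zero order in CO).
Step 3: rate = 0.3 × (0.14)^2 = 0.00588 M/s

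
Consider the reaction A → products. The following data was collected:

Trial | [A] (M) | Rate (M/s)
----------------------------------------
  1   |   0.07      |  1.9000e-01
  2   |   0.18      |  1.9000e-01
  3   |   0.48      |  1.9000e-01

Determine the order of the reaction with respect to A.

zeroth order (0)

Step 1: Compare trials - when concentration changes, rate stays constant.
Step 2: rate₂/rate₁ = 1.9000e-01/1.9000e-01 = 1
Step 3: [A]₂/[A]₁ = 0.18/0.07 = 2.571
Step 4: Since rate ratio ≈ (conc ratio)^0, the reaction is zeroth order.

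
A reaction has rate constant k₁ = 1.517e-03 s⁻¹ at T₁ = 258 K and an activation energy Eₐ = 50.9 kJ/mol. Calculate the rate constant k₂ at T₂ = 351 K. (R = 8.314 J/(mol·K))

8.157e-01 s⁻¹

Step 1: Use the two-temperature Arrhenius form: ln(k₂/k₁) = -Eₐ/R × (1/T₂ - 1/T₁)
Step 2: Convert Eₐ to J/mol: 50.9 kJ/mol = 50900 J/mol
Step 3: 1/T₂ - 1/T₁ = 1/351 - 1/258 = -1.026966e-03 K⁻¹
Step 4: ln(k₂/k₁) = -50900/8.314 × -1.026966e-03 = 6.28729
Step 5: k₂ = k₁ × exp(6.28729) = 1.517e-03 × 5.37694e+02 = 8.157e-01 s⁻¹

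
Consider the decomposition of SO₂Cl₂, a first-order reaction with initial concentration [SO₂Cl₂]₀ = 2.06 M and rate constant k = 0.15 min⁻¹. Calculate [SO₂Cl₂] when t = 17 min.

0.1608 M

Step 1: For a first-order reaction: [SO₂Cl₂] = [SO₂Cl₂]₀ × e^(-kt)
Step 2: [SO₂Cl₂] = 2.06 × e^(-0.15 × 17)
Step 3: [SO₂Cl₂] = 2.06 × e^(-2.55)
Step 4: [SO₂Cl₂] = 2.06 × 0.0780817 = 0.1608 M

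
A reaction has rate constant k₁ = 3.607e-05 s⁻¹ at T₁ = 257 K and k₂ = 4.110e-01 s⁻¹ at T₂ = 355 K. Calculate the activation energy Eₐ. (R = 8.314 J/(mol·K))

72.3 kJ/mol

Step 1: Use the two-temperature Arrhenius form: ln(k₂/k₁) = -Eₐ/R × (1/T₂ - 1/T₁)
Step 2: ln(k₂/k₁) = ln(4.110e-01/3.607e-05) = ln(11394.5) = 9.34089
Step 3: 1/T₂ - 1/T₁ = 1/355 - 1/257 = -1.074149e-03 K⁻¹
Step 4: Eₐ = -R × ln(k₂/k₁) / (1/T₂ - 1/T₁) = -8.314 × 9.34089 / -1.074149e-03
Step 5: Eₐ = 7.2299e+04 J/mol = 72.3 kJ/mol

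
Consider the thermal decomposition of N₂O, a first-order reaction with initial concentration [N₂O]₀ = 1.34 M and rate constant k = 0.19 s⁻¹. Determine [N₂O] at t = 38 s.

0.0009806 M

Step 1: For a first-order reaction: [N₂O] = [N₂O]₀ × e^(-kt)
Step 2: [N₂O] = 1.34 × e^(-0.19 × 38)
Step 3: [N₂O] = 1.34 × e^(-7.22)
Step 4: [N₂O] = 1.34 × 0.000731802 = 0.0009806 M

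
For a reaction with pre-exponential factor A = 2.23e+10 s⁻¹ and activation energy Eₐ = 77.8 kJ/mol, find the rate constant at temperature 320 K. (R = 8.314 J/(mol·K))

4.45e-03 s⁻¹

Step 1: Use the Arrhenius equation: k = A × exp(-Eₐ/RT)
Step 2: Convert Eₐ to J/mol: 77.8 kJ/mol = 77800 J/mol
Step 3: Calculate the exponent: -Eₐ/(RT) = -77800/(8.314 × 320) = -29.24284
Step 4: k = 2.23e+10 × exp(-29.24284)
Step 5: k = 2.23e+10 × 1.99524e-13 = 4.4494e-03 s⁻¹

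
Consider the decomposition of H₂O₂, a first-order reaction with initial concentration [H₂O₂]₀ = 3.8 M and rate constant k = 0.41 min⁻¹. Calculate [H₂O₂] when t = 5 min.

0.4892 M

Step 1: For a first-order reaction: [H₂O₂] = [H₂O₂]₀ × e^(-kt)
Step 2: [H₂O₂] = 3.8 × e^(-0.41 × 5)
Step 3: [H₂O₂] = 3.8 × e^(-2.05)
Step 4: [H₂O₂] = 3.8 × 0.128735 = 0.4892 M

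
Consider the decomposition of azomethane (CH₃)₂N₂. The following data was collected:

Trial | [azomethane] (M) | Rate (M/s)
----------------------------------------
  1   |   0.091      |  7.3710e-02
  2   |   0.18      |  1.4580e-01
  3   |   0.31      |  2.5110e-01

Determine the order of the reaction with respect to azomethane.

first order (1)

Step 1: Compare trials to find order n where rate₂/rate₁ = ([azomethane]₂/[azomethane]₁)^n
Step 2: rate₂/rate₁ = 1.4580e-01/7.3710e-02 = 1.978
Step 3: [azomethane]₂/[azomethane]₁ = 0.18/0.091 = 1.978
Step 4: n = ln(1.978)/ln(1.978) = 1.00 ≈ 1
Step 5: The reaction is first order in azomethane.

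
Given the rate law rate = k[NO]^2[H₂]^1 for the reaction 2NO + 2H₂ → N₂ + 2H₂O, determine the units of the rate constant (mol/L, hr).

(mol/L)⁻²·hr⁻¹

Step 1: Overall order = 2 + 1 = 3.
Step 2: rate has units mol/L·hr⁻¹; [NO]^2[H₂]^1 has units (mol/L)^3.
Step 3: k = rate/([NO]^2[H₂]^1), so units of k = (mol/L)^(1-3)·hr⁻¹ = (mol/L)⁻²·hr⁻¹.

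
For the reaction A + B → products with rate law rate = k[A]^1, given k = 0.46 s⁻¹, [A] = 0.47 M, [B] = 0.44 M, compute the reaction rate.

0.2162 M/s

Step 1: The rate law is rate = k[A]^1
Step 2: Note that the rate does not depend on [B] (zero order in B).
Step 3: rate = 0.46 × (0.47)^1 = 0.2162 M/s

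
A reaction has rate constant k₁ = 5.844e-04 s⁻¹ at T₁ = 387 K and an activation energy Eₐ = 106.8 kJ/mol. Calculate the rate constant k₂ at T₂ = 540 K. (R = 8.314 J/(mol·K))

7.098e+00 s⁻¹

Step 1: Use the two-temperature Arrhenius form: ln(k₂/k₁) = -Eₐ/R × (1/T₂ - 1/T₁)
Step 2: Convert Eₐ to J/mol: 106.8 kJ/mol = 106800 J/mol
Step 3: 1/T₂ - 1/T₁ = 1/540 - 1/387 = -7.321275e-04 K⁻¹
Step 4: ln(k₂/k₁) = -106800/8.314 × -7.321275e-04 = 9.40477
Step 5: k₂ = k₁ × exp(9.40477) = 5.844e-04 × 1.21462e+04 = 7.098e+00 s⁻¹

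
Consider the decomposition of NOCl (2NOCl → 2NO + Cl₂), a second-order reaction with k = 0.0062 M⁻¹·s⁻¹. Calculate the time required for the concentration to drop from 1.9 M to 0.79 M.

119.3 s

Step 1: For second-order: t = (1/[NOCl] - 1/[NOCl]₀)/k
Step 2: t = (1/0.79 - 1/1.9)/0.0062
Step 3: t = (1.266 - 0.5263)/0.0062
Step 4: t = 0.7395/0.0062 = 119.3 s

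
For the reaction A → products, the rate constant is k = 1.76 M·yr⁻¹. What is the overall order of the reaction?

zeroth order (0)

Step 1: The units of k for an nth-order reaction are (concentration)^(1-n)·(time)⁻¹.
Step 2: Here k has units M·yr⁻¹, so the concentration exponent is 1.
Step 3: 1 - n = 1 ⇒ n = 0. The reaction is zeroth order.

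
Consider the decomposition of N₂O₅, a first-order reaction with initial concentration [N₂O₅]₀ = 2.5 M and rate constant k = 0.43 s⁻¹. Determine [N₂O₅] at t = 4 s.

0.4477 M

Step 1: For a first-order reaction: [N₂O₅] = [N₂O₅]₀ × e^(-kt)
Step 2: [N₂O₅] = 2.5 × e^(-0.43 × 4)
Step 3: [N₂O₅] = 2.5 × e^(-1.72)
Step 4: [N₂O₅] = 2.5 × 0.179066 = 0.4477 M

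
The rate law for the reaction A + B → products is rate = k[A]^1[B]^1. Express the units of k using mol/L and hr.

(mol/L)⁻¹·hr⁻¹

Step 1: Overall order = 1 + 1 = 2.
Step 2: rate has units mol/L·hr⁻¹; [A]^1[B]^1 has units (mol/L)^2.
Step 3: k = rate/([A]^1[B]^1), so units of k = (mol/L)^(1-2)·hr⁻¹ = (mol/L)⁻¹·hr⁻¹.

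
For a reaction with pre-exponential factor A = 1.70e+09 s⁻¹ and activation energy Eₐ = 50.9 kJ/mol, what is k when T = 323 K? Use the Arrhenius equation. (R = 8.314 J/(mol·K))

9.97e+00 s⁻¹

Step 1: Use the Arrhenius equation: k = A × exp(-Eₐ/RT)
Step 2: Convert Eₐ to J/mol: 50.9 kJ/mol = 50900 J/mol
Step 3: Calculate the exponent: -Eₐ/(RT) = -50900/(8.314 × 323) = -18.95419
Step 4: k = 1.70e+09 × exp(-18.95419)
Step 5: k = 1.70e+09 × 5.86543e-09 = 9.9712e+00 s⁻¹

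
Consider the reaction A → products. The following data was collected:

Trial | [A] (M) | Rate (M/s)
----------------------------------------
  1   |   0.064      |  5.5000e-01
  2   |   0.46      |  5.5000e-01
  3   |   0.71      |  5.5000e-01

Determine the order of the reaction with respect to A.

zeroth order (0)

Step 1: Compare trials - when concentration changes, rate stays constant.
Step 2: rate₂/rate₁ = 5.5000e-01/5.5000e-01 = 1
Step 3: [A]₂/[A]₁ = 0.46/0.064 = 7.188
Step 4: Since rate ratio ≈ (conc ratio)^0, the reaction is zeroth order.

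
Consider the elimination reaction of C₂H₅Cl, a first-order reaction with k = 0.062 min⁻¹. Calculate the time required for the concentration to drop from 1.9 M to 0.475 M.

22.36 min

Step 1: For first-order: t = ln([C₂H₅Cl]₀/[C₂H₅Cl])/k
Step 2: t = ln(1.9/0.475)/0.062
Step 3: t = ln(4)/0.062
Step 4: t = 1.386/0.062 = 22.36 min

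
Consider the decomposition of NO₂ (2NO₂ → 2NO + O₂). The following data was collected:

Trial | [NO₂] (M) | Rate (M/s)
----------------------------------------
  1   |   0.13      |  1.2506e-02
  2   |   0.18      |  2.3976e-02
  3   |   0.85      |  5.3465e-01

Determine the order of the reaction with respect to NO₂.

second order (2)

Step 1: Compare trials to find order n where rate₂/rate₁ = ([NO₂]₂/[NO₂]₁)^n
Step 2: rate₂/rate₁ = 2.3976e-02/1.2506e-02 = 1.917
Step 3: [NO₂]₂/[NO₂]₁ = 0.18/0.13 = 1.385
Step 4: n = ln(1.917)/ln(1.385) = 2.00 ≈ 2
Step 5: The reaction is second order in NO₂.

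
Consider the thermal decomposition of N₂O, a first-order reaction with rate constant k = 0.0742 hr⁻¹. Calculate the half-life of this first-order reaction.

9.342 hr

Step 1: For a first-order reaction, t₁/₂ = ln(2)/k
Step 2: t₁/₂ = ln(2)/0.0742
Step 3: t₁/₂ = 0.6931/0.0742 = 9.342 hr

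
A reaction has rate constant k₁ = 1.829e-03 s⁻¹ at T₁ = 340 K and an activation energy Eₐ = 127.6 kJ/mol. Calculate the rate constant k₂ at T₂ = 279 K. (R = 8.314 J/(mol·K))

9.463e-08 s⁻¹

Step 1: Use the two-temperature Arrhenius form: ln(k₂/k₁) = -Eₐ/R × (1/T₂ - 1/T₁)
Step 2: Convert Eₐ to J/mol: 127.6 kJ/mol = 127600 J/mol
Step 3: 1/T₂ - 1/T₁ = 1/279 - 1/340 = 6.430529e-04 K⁻¹
Step 4: ln(k₂/k₁) = -127600/8.314 × 6.430529e-04 = -9.86932
Step 5: k₂ = k₁ × exp(-9.86932) = 1.829e-03 × 5.17379e-05 = 9.463e-08 s⁻¹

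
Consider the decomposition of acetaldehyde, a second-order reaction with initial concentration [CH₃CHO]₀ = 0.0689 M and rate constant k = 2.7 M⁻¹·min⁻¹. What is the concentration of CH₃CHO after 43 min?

0.007656 M

Step 1: For a second-order reaction: 1/[CH₃CHO] = 1/[CH₃CHO]₀ + kt
Step 2: 1/[CH₃CHO] = 1/0.0689 + 2.7 × 43
Step 3: 1/[CH₃CHO] = 14.51 + 116.1 = 130.6
Step 4: [CH₃CHO] = 1/130.6 = 0.007656 M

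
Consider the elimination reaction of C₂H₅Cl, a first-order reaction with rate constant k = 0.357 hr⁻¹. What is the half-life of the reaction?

1.942 hr

Step 1: For a first-order reaction, t₁/₂ = ln(2)/k
Step 2: t₁/₂ = ln(2)/0.357
Step 3: t₁/₂ = 0.6931/0.357 = 1.942 hr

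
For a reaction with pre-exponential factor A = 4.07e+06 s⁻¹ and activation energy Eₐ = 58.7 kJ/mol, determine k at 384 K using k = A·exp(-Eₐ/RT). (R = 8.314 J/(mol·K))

4.21e-02 s⁻¹

Step 1: Use the Arrhenius equation: k = A × exp(-Eₐ/RT)
Step 2: Convert Eₐ to J/mol: 58.7 kJ/mol = 58700 J/mol
Step 3: Calculate the exponent: -Eₐ/(RT) = -58700/(8.314 × 384) = -18.38641
Step 4: k = 4.07e+06 × exp(-18.38641)
Step 5: k = 4.07e+06 × 1.03486e-08 = 4.2119e-02 s⁻¹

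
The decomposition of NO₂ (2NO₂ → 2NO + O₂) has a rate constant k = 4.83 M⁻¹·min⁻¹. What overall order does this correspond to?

second order (2)

Step 1: The units of k for an nth-order reaction are (concentration)^(1-n)·(time)⁻¹.
Step 2: Here k has units M⁻¹·min⁻¹, so the concentration exponent is -1.
Step 3: 1 - n = -1 ⇒ n = 2. The reaction is second order.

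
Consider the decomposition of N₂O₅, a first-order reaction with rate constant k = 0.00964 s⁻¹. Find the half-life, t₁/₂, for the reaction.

71.9 s

Step 1: For a first-order reaction, t₁/₂ = ln(2)/k
Step 2: t₁/₂ = ln(2)/0.00964
Step 3: t₁/₂ = 0.6931/0.00964 = 71.9 s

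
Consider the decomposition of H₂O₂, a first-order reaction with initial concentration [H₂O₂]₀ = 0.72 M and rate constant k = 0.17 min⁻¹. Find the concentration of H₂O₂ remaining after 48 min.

0.0002058 M

Step 1: For a first-order reaction: [H₂O₂] = [H₂O₂]₀ × e^(-kt)
Step 2: [H₂O₂] = 0.72 × e^(-0.17 × 48)
Step 3: [H₂O₂] = 0.72 × e^(-8.16)
Step 4: [H₂O₂] = 0.72 × 0.000285862 = 0.0002058 M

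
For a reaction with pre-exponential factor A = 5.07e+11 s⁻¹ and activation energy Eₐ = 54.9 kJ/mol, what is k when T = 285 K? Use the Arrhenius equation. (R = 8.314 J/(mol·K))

4.39e+01 s⁻¹

Step 1: Use the Arrhenius equation: k = A × exp(-Eₐ/RT)
Step 2: Convert Eₐ to J/mol: 54.9 kJ/mol = 54900 J/mol
Step 3: Calculate the exponent: -Eₐ/(RT) = -54900/(8.314 × 285) = -23.16954
Step 4: k = 5.07e+11 × exp(-23.16954)
Step 5: k = 5.07e+11 × 8.66157e-11 = 4.3914e+01 s⁻¹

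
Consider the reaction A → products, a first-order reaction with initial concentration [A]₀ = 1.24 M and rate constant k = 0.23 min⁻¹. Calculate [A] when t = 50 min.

1.256e-05 M

Step 1: For a first-order reaction: [A] = [A]₀ × e^(-kt)
Step 2: [A] = 1.24 × e^(-0.23 × 50)
Step 3: [A] = 1.24 × e^(-11.5)
Step 4: [A] = 1.24 × 1.01301e-05 = 1.256e-05 M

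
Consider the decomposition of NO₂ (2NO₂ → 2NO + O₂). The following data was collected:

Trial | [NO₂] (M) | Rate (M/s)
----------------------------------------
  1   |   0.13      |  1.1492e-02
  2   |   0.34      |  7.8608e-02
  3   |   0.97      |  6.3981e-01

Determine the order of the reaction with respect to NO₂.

second order (2)

Step 1: Compare trials to find order n where rate₂/rate₁ = ([NO₂]₂/[NO₂]₁)^n
Step 2: rate₂/rate₁ = 7.8608e-02/1.1492e-02 = 6.84
Step 3: [NO₂]₂/[NO₂]₁ = 0.34/0.13 = 2.615
Step 4: n = ln(6.84)/ln(2.615) = 2.00 ≈ 2
Step 5: The reaction is second order in NO₂.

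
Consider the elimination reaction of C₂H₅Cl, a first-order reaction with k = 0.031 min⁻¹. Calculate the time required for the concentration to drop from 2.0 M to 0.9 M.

25.76 min

Step 1: For first-order: t = ln([C₂H₅Cl]₀/[C₂H₅Cl])/k
Step 2: t = ln(2.0/0.9)/0.031
Step 3: t = ln(2.222)/0.031
Step 4: t = 0.7985/0.031 = 25.76 min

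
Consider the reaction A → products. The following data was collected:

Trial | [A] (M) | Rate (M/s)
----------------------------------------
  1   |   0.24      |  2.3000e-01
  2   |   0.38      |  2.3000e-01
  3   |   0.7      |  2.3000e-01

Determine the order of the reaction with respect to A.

zeroth order (0)

Step 1: Compare trials - when concentration changes, rate stays constant.
Step 2: rate₂/rate₁ = 2.3000e-01/2.3000e-01 = 1
Step 3: [A]₂/[A]₁ = 0.38/0.24 = 1.583
Step 4: Since rate ratio ≈ (conc ratio)^0, the reaction is zeroth order.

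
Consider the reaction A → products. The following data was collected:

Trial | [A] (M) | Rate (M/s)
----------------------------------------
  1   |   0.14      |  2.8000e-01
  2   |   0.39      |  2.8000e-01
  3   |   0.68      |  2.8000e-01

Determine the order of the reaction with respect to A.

zeroth order (0)

Step 1: Compare trials - when concentration changes, rate stays constant.
Step 2: rate₂/rate₁ = 2.8000e-01/2.8000e-01 = 1
Step 3: [A]₂/[A]₁ = 0.39/0.14 = 2.786
Step 4: Since rate ratio ≈ (conc ratio)^0, the reaction is zeroth order.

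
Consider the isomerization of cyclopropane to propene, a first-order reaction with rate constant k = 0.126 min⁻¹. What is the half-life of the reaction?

5.501 min

Step 1: For a first-order reaction, t₁/₂ = ln(2)/k
Step 2: t₁/₂ = ln(2)/0.126
Step 3: t₁/₂ = 0.6931/0.126 = 5.501 min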